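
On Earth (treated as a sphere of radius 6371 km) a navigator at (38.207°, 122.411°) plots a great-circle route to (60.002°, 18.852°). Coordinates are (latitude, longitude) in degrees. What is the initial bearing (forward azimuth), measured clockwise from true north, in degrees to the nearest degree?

327°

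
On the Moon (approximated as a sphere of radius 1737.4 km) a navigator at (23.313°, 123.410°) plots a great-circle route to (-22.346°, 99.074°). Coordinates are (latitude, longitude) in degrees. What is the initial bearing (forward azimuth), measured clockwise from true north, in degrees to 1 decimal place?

With φ₁ = 0.4069, φ₂ = -0.3900, Δλ = -0.4247 rad, the forward-azimuth formula gives
θ = atan2( sin Δλ cos φ₂ , cos φ₁ sin φ₂ − sin φ₁ cos φ₂ cos Δλ ) = atan2(-0.3811, -0.6827) = -150.82°.
Adding 360° brings this into [0°, 360°): 209.2°.

209.2°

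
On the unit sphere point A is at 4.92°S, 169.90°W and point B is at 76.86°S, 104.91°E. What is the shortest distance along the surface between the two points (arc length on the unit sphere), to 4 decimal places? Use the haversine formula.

In radians: φ₁ = -0.0859, φ₂ = -1.3415, Δλ = -85.190° = -1.4868 rad.
Haversine: a = sin²(Δφ/2) + cos φ₁ cos φ₂ sin²(Δλ/2) = 0.3450 + (0.9963)(0.2273)(0.4581) = 0.44874.
Central angle c = 2·arcsin(√a) = 1.46810 rad.
On the unit sphere the arc length equals the central angle: 1.4681.

1.4681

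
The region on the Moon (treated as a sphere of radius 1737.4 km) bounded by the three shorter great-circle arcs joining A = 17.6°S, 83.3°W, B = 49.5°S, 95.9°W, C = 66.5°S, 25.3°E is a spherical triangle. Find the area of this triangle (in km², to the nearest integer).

777785 km²

Side lengths (central angles): a = 0.9726, b = 1.4141, c = 0.5844 rad; semiperimeter s = 1.4855.
By l'Huilier's theorem, tan(E/4) = √[tan(s/2) tan((s−a)/2) tan((s−b)/2) tan((s−c)/2)], giving spherical excess E = 0.2577 rad.
Area = E·R² = 0.2577 × (1737.4)² ≈ 777785 km².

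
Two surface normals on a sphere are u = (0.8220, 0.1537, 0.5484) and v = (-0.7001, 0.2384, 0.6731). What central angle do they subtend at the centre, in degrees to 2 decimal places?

99.77°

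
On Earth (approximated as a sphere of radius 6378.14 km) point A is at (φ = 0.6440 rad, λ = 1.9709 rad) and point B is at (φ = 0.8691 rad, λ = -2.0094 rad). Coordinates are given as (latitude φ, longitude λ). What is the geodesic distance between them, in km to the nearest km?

Let φ₁ = 0.6440 rad, φ₂ = 0.8691 rad, and Δλ = 2.3029 rad.
cos c = sin φ₁ sin φ₂ + cos φ₁ cos φ₂ cos Δλ = (0.6004)(0.7637) + (0.7997)(0.6455)(-0.6684) = 0.11350,
so c = arccos(0.11350) = 1.45705 rad.
Distance = R·c = 6378.14 × 1.4571 ≈ 9293 km.

9293 km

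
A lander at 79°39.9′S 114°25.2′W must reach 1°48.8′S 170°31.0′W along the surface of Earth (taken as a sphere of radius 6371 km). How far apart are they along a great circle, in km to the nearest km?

Let φ₁ = -1.3904 rad, φ₂ = -0.0316 rad, and Δλ = -0.9791 rad.
cos c = sin φ₁ sin φ₂ + cos φ₁ cos φ₂ cos Δλ = (-0.9838)(-0.0316) + (0.1794)(0.9995)(0.5578) = 0.13115,
so c = arccos(0.13115) = 1.43927 rad.
Distance = R·c = 6371 × 1.4393 ≈ 9170 km.

9170 km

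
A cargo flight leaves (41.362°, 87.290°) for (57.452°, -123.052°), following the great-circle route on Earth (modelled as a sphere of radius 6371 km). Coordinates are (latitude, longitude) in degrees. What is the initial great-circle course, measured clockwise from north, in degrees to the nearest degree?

With φ₁ = 0.7219, φ₂ = 1.0027, Δλ = 2.6120 rad, the forward-azimuth formula gives
θ = atan2( sin Δλ cos φ₂ , cos φ₁ sin φ₂ − sin φ₁ cos φ₂ cos Δλ ) = atan2(0.2718, 0.9395) = 16.13°.
So the initial bearing is 16°.

16°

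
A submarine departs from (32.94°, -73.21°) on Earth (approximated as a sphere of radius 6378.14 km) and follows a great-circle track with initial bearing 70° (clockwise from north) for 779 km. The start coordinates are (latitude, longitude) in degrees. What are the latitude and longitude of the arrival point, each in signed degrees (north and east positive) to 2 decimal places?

Angular distance δ = d/R = 779/6378.14 = 0.12214 rad; initial bearing θ = 1.2217 rad.
sin φ₂ = sin φ₁ cos δ + cos φ₁ sin δ cos θ = (0.5438)(0.9926) + (0.8392)(0.1218)(0.3420) = 0.5747, so φ₂ = 35.08°.
Δλ = atan2(sin θ sin δ cos φ₁, cos δ − sin φ₁ sin φ₂) = atan2(0.0961, 0.6801) = 8.042°.
λ₂ = -73.210° + 8.042° = -65.17°.

35.08°, -65.17°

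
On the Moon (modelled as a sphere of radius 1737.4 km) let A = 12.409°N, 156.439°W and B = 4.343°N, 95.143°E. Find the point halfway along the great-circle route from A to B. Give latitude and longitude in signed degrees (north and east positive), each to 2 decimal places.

14.13°, 148.53°

Central angle δ = 1.8665 rad. Interpolating on the sphere with fraction f = 0.5:
P = [sin((1−f)δ)·A + sin(fδ)·B] / sin δ = 0.8400·A + 0.8400·B in Cartesian coordinates,
giving P = (-0.8271, 0.5063, 0.2441), i.e. latitude 14.13°, longitude 148.53°.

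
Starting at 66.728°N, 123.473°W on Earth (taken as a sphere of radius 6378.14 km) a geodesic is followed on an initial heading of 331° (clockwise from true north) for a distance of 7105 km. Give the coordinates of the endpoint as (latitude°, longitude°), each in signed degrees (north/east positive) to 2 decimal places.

Angular distance δ = d/R = 7105/6378.14 = 1.11396 rad; initial bearing θ = 5.7770 rad.
sin φ₂ = sin φ₁ cos δ + cos φ₁ sin δ cos θ = (0.9186)(0.4411) + (0.3951)(0.8975)(0.8746) = 0.7153, so φ₂ = 45.67°.
Δλ = atan2(sin θ sin δ cos φ₁, cos δ − sin φ₁ sin φ₂) = atan2(-0.1719, -0.2160) = -141.490°.
λ₂ = -123.473° − 141.490° = -264.96° → 95.04° after wrapping to (−180°, 180°].

45.67°, 95.04°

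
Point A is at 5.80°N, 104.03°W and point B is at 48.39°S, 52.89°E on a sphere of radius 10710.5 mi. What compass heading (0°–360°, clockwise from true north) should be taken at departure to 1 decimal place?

159.1°

Δλ = 156.920° = 2.7388 rad.
y = sin Δλ · cos φ₂ = (0.3920)(0.6641) = 0.2603
x = cos φ₁ sin φ₂ − sin φ₁ cos φ₂ cos Δλ = (0.9949)(-0.7477) − (0.1011)(0.6641)(-0.9200) = -0.6821
θ = atan2(y, x) = 159.11°, so the bearing is 159.1°.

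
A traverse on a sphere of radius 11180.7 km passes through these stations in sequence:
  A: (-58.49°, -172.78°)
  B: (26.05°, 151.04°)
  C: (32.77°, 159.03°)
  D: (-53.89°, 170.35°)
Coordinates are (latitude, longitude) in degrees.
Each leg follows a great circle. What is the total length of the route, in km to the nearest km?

Leg A→B: central angle 1.5662 rad, distance 17511.1 km.
Leg B→C: central angle 0.1687 rad, distance 1886.7 km.
Leg C→D: central angle 1.5222 rad, distance 17018.8 km.
Total: 17511.1 + 1886.7 + 17018.8 ≈ 36417 km.

36417 km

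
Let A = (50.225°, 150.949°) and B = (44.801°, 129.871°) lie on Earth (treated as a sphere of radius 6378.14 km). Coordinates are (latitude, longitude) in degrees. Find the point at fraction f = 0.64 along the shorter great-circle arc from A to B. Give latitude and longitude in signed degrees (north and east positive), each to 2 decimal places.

47.19°, 136.94°

The central angle between A and B is δ = 0.2648 rad.
With f = 0.64, the slerp weights are sin((1−f)δ)/sin δ = 0.3637 and sin(fδ)/sin δ = 0.6444.
Weighted sum of the unit vectors: (0.3637)·(-0.5593,0.3107,0.7686) + (0.6444)·(-0.4549,0.5446,0.7046) = (-0.4965, 0.4639, 0.7336).
Converting back: φ = atan2(z, √(x²+y²)) = 47.19°, λ = atan2(y, x) = 136.94°.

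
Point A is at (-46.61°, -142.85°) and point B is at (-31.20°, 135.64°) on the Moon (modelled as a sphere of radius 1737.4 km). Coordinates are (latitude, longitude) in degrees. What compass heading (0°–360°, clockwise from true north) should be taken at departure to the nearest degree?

With φ₁ = -0.8135, φ₂ = -0.5445, Δλ = -1.4226 rad, the forward-azimuth formula gives
θ = atan2( sin Δλ cos φ₂ , cos φ₁ sin φ₂ − sin φ₁ cos φ₂ cos Δλ ) = atan2(-0.8460, -0.2641) = -107.34°.
Adding 360° brings this into [0°, 360°): 253°.

253°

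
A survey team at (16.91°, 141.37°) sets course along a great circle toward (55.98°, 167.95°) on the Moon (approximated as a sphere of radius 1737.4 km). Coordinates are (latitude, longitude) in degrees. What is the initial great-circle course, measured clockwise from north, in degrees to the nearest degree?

With φ₁ = 0.2951, φ₂ = 0.9770, Δλ = 0.4639 rad, the forward-azimuth formula gives
θ = atan2( sin Δλ cos φ₂ , cos φ₁ sin φ₂ − sin φ₁ cos φ₂ cos Δλ ) = atan2(0.2503, 0.6475) = 21.14°.
So the initial bearing is 21°.

21°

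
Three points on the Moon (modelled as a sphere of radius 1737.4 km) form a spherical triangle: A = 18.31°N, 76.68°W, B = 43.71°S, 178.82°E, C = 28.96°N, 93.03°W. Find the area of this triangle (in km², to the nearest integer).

1355988 km²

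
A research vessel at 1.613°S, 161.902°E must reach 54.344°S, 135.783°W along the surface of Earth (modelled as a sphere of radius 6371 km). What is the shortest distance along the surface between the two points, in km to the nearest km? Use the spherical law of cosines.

In radians: φ₁ = -0.0282, φ₂ = -0.9485, Δλ = 62.315° = 1.0876 rad.
cos c = sin φ₁ sin φ₂ + cos φ₁ cos φ₂ cos Δλ = (-0.0281)(-0.8125) + (0.9996)(0.5829)(0.4646) = 0.29359,
so c = arccos(0.29359) = 1.27281 rad.
Distance = R·c = 6371 × 1.2728 ≈ 8109 km.

8109 km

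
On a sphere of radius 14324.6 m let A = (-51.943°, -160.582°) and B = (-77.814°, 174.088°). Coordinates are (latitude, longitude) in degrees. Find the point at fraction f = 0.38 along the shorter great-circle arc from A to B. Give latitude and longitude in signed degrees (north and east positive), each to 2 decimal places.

-62.11°, -164.93°

The central angle between A and B is δ = 0.4794 rad.
With f = 0.38, the slerp weights are sin((1−f)δ)/sin δ = 0.6350 and sin(fδ)/sin δ = 0.3928.
Weighted sum of the unit vectors: (0.6350)·(-0.5814,-0.2049,-0.7874) + (0.3928)·(-0.2100,0.0217,-0.9775) = (-0.4516, -0.1216, -0.8839).
Converting back: φ = atan2(z, √(x²+y²)) = -62.11°, λ = atan2(y, x) = -164.93°.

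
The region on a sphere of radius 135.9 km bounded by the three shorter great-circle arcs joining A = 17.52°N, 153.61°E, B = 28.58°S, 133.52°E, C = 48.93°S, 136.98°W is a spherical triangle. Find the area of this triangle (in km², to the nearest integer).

Side lengths (central angles): a = 1.1964, b = 1.5774, c = 0.8731 rad; semiperimeter s = 1.8235.
By l'Huilier's theorem, tan(E/4) = √[tan(s/2) tan((s−a)/2) tan((s−b)/2) tan((s−c)/2)], giving spherical excess E = 0.6470 rad.
Area = E·R² = 0.6470 × (135.9)² ≈ 11950 km².

11950 km²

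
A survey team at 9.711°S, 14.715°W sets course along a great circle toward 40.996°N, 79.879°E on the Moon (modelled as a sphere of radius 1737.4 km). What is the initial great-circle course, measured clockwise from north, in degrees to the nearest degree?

50°

With φ₁ = -0.1695, φ₂ = 0.7155, Δλ = 1.6510 rad, the forward-azimuth formula gives
θ = atan2( sin Δλ cos φ₂ , cos φ₁ sin φ₂ − sin φ₁ cos φ₂ cos Δλ ) = atan2(0.7523, 0.6364) = 49.77°.
So the initial bearing is 50°.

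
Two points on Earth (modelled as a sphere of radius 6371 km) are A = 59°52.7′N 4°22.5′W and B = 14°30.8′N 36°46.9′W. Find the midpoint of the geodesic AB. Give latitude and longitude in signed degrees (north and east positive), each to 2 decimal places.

Central angle δ = 0.8932 rad. Interpolating on the sphere with fraction f = 0.5:
P = [sin((1−f)δ)·A + sin(fδ)·B] / sin δ = 0.5544·A + 0.5544·B in Cartesian coordinates,
giving P = (0.7072, -0.3426, 0.6184), i.e. latitude 38.20°, longitude -25.84°.

38.20°, -25.84°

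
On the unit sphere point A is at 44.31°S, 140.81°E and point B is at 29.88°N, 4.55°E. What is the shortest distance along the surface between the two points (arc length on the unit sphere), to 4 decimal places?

2.4919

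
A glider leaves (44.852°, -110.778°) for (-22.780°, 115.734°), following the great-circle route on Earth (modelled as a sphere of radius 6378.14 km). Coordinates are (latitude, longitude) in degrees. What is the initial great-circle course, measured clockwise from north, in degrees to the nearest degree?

With φ₁ = 0.7828, φ₂ = -0.3976, Δλ = -2.3298 rad, the forward-azimuth formula gives
θ = atan2( sin Δλ cos φ₂ , cos φ₁ sin φ₂ − sin φ₁ cos φ₂ cos Δλ ) = atan2(-0.6689, 0.1730) = -75.50°.
Adding 360° brings this into [0°, 360°): 285°.

285°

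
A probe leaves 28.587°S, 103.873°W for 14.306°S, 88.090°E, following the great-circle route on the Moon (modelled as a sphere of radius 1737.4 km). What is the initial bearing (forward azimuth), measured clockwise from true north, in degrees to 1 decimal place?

196.7°

Δλ = -168.037° = -2.9328 rad.
y = sin Δλ · cos φ₂ = (-0.2073)(0.9690) = -0.2009
x = cos φ₁ sin φ₂ − sin φ₁ cos φ₂ cos Δλ = (0.8781)(-0.2471) − (-0.4785)(0.9690)(-0.9783) = -0.6706
θ = atan2(y, x) = -163.33°; adding 360° gives 196.7°.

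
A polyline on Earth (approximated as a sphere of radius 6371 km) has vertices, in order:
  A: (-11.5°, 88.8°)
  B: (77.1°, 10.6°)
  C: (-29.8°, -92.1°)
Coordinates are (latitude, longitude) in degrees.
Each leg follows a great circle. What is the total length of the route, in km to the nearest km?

Leg A→B: central angle 1.7210 rad, distance 10964.2 km.
Leg B→C: central angle 2.1259 rad, distance 13544.0 km.
Total: 10964.2 + 13544.0 ≈ 24508 km.

24508 km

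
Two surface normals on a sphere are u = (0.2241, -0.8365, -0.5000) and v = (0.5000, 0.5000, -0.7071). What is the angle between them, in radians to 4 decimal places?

1.5234 rad

u·v = 0.0473; |u| = 1.0000, |v| = 1.0000.
cos θ = (u·v)/(|u||v|) = 0.0474, so θ = 1.5234 rad.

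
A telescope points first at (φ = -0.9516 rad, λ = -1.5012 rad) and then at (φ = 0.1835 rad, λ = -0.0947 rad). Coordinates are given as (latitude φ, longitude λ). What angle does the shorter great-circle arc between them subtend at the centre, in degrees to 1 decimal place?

93.2°

With latitudes φ₁ = -54.523°, φ₂ = 10.514° and longitude difference Δλ = 80.587°:
cos c = sin φ₁ sin φ₂ + cos φ₁ cos φ₂ cos Δλ = (-0.8143)(0.1825) + (0.5804)(0.9832)(0.1636) = -0.05526,
so c = arccos(-0.05526) = 1.62609 rad.
So the angular separation is 93.2°.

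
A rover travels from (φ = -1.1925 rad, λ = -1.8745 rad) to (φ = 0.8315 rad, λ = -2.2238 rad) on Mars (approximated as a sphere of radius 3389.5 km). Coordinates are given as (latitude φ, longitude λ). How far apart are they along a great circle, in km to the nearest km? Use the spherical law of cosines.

In radians: φ₁ = -1.1925, φ₂ = 0.8315, Δλ = -20.013° = -0.3493 rad.
cos c = sin φ₁ sin φ₂ + cos φ₁ cos φ₂ cos Δλ = (-0.9293)(0.7389) + (0.3693)(0.6738)(0.9396) = -0.45288,
so c = arccos(-0.45288) = 2.04078 rad.
Distance = R·c = 3389.5 × 2.0408 ≈ 6917 km.

6917 km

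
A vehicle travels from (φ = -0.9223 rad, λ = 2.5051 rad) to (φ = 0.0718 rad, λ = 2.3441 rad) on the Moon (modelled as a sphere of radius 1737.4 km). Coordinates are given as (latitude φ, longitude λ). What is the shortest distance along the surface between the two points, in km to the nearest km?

With latitudes φ₁ = -52.844°, φ₂ = 4.114° and longitude difference Δλ = -9.225°:
Haversine: a = sin²(Δφ/2) + cos φ₁ cos φ₂ sin²(Δλ/2) = 0.2274 + (0.6040)(0.9974)(0.0065) = 0.23127.
Central angle c = 2·arcsin(√a) = 1.00337 rad.
Distance = R·c = 1737.4 × 1.0034 ≈ 1743 km.

1743 km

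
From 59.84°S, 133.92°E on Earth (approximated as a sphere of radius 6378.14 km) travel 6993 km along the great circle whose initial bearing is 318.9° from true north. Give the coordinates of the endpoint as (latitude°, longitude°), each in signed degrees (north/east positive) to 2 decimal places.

-3.33°, 98.06°

Angular distance δ = d/R = 6993/6378.14 = 1.09640 rad; initial bearing θ = 5.5659 rad.
sin φ₂ = sin φ₁ cos δ + cos φ₁ sin δ cos θ = (-0.8646)(0.4568) + (0.5024)(0.8896)(0.7536) = -0.0582, so φ₂ = -3.33°.
Δλ = atan2(sin θ sin δ cos φ₁, cos δ − sin φ₁ sin φ₂) = atan2(-0.2938, 0.4065) = -35.858°.
λ₂ = 133.920° − 35.858° = 98.06°.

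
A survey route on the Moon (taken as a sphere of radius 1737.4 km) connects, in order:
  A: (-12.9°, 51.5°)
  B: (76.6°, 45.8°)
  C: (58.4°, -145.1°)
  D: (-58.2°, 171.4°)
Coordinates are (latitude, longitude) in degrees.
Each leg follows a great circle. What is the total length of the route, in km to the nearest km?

Leg A→B: central angle 1.5632 rad, distance 2715.9 km.
Leg B→C: central angle 0.7823 rad, distance 1359.2 km.
Leg C→D: central angle 2.1219 rad, distance 3686.5 km.
Total: 2715.9 + 1359.2 + 3686.5 ≈ 7762 km.

7762 km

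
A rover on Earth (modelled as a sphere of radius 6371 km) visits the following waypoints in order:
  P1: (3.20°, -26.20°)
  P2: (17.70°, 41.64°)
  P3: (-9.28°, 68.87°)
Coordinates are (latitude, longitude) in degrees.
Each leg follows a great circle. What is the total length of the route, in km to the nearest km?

Leg P1→P2: central angle 1.1856 rad, distance 7553.4 km.
Leg P2→P3: central angle 0.6649 rad, distance 4236.2 km.
Total: 7553.4 + 4236.2 ≈ 11790 km.

11790 km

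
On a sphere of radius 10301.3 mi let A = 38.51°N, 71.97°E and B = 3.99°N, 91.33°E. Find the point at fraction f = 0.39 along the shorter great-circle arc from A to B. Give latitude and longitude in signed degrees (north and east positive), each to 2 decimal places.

25.33°, 80.74°

The central angle between A and B is δ = 0.6765 rad.
With f = 0.39, the slerp weights are sin((1−f)δ)/sin δ = 0.6406 and sin(fδ)/sin δ = 0.4165.
Weighted sum of the unit vectors: (0.6406)·(0.2422,0.7441,0.6227) + (0.4165)·(-0.0232,0.9973,0.0696) = (0.1455, 0.8921, 0.4278).
Converting back: φ = atan2(z, √(x²+y²)) = 25.33°, λ = atan2(y, x) = 80.74°.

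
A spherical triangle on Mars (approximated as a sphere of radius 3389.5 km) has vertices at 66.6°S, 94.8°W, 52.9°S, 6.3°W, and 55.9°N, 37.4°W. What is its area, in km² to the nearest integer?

Side lengths (central angles): a = 1.9507, b = 2.2653, c = 0.7403 rad; semiperimeter s = 2.4782.
By l'Huilier's theorem, tan(E/4) = √[tan(s/2) tan((s−a)/2) tan((s−b)/2) tan((s−c)/2)], giving spherical excess E = 1.2197 rad.
Area = E·R² = 1.2197 × (3389.5)² ≈ 14012899 km².

14012899 km²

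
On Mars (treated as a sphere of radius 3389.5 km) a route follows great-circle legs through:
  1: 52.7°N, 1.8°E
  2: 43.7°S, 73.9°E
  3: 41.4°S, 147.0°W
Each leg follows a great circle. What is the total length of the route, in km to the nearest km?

11939 km

Leg 1→2: central angle 1.9987 rad, distance 6774.4 km.
Leg 2→3: central angle 1.5238 rad, distance 5164.9 km.
Total: 6774.4 + 5164.9 ≈ 11939 km.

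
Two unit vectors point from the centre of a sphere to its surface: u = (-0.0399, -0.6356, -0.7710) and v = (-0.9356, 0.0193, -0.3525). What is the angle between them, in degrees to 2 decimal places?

u·v = 0.2968; |u| = 1.0000, |v| = 1.0000.
cos θ = (u·v)/(|u||v|) = 0.2968, so θ = 72.73°.

72.73°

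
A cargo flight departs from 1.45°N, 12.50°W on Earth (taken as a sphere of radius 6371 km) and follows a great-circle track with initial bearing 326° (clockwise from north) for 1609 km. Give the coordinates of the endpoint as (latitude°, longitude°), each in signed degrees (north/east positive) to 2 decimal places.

13.39°, -20.76°

Angular distance δ = d/R = 1609/6371 = 0.25255 rad; initial bearing θ = 5.6898 rad.
sin φ₂ = sin φ₁ cos δ + cos φ₁ sin δ cos θ = (0.0253)(0.9683) + (0.9997)(0.2499)(0.8290) = 0.2316, so φ₂ = 13.39°.
Δλ = atan2(sin θ sin δ cos φ₁, cos δ − sin φ₁ sin φ₂) = atan2(-0.1397, 0.9624) = -8.258°.
λ₂ = -12.500° − 8.258° = -20.76°.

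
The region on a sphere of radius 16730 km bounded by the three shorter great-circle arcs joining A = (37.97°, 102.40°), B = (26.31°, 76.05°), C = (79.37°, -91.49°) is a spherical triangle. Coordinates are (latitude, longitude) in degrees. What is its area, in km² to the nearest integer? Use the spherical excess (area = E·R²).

72788333 km²

Side lengths (central angles): a = 1.2931, b = 1.0888, c = 0.4372 rad; semiperimeter s = 1.4096.
By l'Huilier's theorem, tan(E/4) = √[tan(s/2) tan((s−a)/2) tan((s−b)/2) tan((s−c)/2)], giving spherical excess E = 0.2601 rad.
Area = E·R² = 0.2601 × (16730)² ≈ 72788333 km².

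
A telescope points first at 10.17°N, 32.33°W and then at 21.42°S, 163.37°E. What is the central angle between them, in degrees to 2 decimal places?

Let φ₁ = 0.1775 rad, φ₂ = -0.3738 rad, and Δλ = -2.8676 rad.
Haversine: a = sin²(Δφ/2) + cos φ₁ cos φ₂ sin²(Δλ/2) = 0.0741 + (0.9843)(0.9309)(0.9813) = 0.97330.
Central angle c = 2·arcsin(√a) = 2.81332 rad.
So the angular separation is 161.19°.

161.19°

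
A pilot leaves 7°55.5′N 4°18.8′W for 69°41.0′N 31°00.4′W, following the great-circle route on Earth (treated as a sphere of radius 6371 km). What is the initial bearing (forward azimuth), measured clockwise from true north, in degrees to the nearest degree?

350°

With φ₁ = 0.1383, φ₂ = 1.2162, Δλ = -0.4659 rad, the forward-azimuth formula gives
θ = atan2( sin Δλ cos φ₂ , cos φ₁ sin φ₂ − sin φ₁ cos φ₂ cos Δλ ) = atan2(-0.1560, 0.8861) = -9.98°.
Adding 360° brings this into [0°, 360°): 350°.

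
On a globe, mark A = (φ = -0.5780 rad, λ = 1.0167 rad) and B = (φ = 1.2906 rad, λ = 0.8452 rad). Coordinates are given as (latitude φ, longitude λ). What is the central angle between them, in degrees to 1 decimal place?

107.3°

With latitudes φ₁ = -33.117°, φ₂ = 73.946° and longitude difference Δλ = -9.826°:
Haversine: a = sin²(Δφ/2) + cos φ₁ cos φ₂ sin²(Δλ/2) = 0.6467 + (0.8376)(0.2765)(0.0073) = 0.64841.
Central angle c = 2·arcsin(√a) = 1.87216 rad.
So the angular separation is 107.3°.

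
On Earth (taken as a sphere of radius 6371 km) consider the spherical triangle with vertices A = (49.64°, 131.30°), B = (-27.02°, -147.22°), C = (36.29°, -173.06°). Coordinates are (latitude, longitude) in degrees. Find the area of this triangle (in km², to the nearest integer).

12751919 km²

Side lengths (central angles): a = 1.1838, b = 0.7294, c = 1.8345 rad; semiperimeter s = 1.8739.
By l'Huilier's theorem, tan(E/4) = √[tan(s/2) tan((s−a)/2) tan((s−b)/2) tan((s−c)/2)], giving spherical excess E = 0.3142 rad.
Area = E·R² = 0.3142 × (6371)² ≈ 12751919 km².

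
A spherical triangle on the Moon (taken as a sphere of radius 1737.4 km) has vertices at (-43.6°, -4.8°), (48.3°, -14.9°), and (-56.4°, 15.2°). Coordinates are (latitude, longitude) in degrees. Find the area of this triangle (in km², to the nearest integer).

596484 km²

Side lengths (central angles): a = 1.8791, b = 0.3144, c = 1.6114 rad; semiperimeter s = 1.9024.
By l'Huilier's theorem, tan(E/4) = √[tan(s/2) tan((s−a)/2) tan((s−b)/2) tan((s−c)/2)], giving spherical excess E = 0.1976 rad.
Area = E·R² = 0.1976 × (1737.4)² ≈ 596484 km².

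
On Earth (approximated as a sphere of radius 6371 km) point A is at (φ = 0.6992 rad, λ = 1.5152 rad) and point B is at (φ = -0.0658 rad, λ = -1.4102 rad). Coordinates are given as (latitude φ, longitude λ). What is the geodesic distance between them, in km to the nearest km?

In radians: φ₁ = 0.6992, φ₂ = -0.0658, Δλ = -167.613° = -2.9254 rad.
Haversine: a = sin²(Δφ/2) + cos φ₁ cos φ₂ sin²(Δλ/2) = 0.1393 + (0.7654)(0.9978)(0.9884) = 0.89412.
Central angle c = 2·arcsin(√a) = 2.47874 rad.
Distance = R·c = 6371 × 2.4787 ≈ 15792 km.

15792 km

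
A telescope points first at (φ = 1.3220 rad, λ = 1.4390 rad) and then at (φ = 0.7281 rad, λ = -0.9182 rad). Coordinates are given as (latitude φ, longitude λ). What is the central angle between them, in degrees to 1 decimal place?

Let φ₁ = 1.3220 rad, φ₂ = 0.7281 rad, and Δλ = -2.3572 rad.
Haversine: a = sin²(Δφ/2) + cos φ₁ cos φ₂ sin²(Δλ/2) = 0.0856 + (0.2462)(0.7464)(0.8539) = 0.24257.
Central angle c = 2·arcsin(√a) = 1.02995 rad.
So the angular separation is 59.0°.

59.0°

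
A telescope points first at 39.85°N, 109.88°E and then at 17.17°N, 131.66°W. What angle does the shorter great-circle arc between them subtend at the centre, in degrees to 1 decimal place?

Let φ₁ = 0.6955 rad, φ₂ = 0.2997 rad, and Δλ = 2.0675 rad.
Haversine: a = sin²(Δφ/2) + cos φ₁ cos φ₂ sin²(Δλ/2) = 0.0387 + (0.7677)(0.9554)(0.7383) = 0.58019.
Central angle c = 2·arcsin(√a) = 1.73188 rad.
So the angular separation is 99.2°.

99.2°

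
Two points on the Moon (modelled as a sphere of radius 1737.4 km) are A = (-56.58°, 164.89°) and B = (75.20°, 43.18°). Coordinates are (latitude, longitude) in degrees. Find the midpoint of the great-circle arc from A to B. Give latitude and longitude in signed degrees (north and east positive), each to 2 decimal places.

The central angle between A and B is δ = 2.6486 rad.
With f = 0.5, the slerp weights are sin((1−f)δ)/sin δ = 2.0491 and sin(fδ)/sin δ = 2.0491.
Weighted sum of the unit vectors: (2.0491)·(-0.5317,0.1436,-0.8347) + (2.0491)·(0.1863,0.1748,0.9668) = (-0.7079, 0.6524, 0.2708).
Converting back: φ = atan2(z, √(x²+y²)) = 15.71°, λ = atan2(y, x) = 137.34°.

15.71°, 137.34°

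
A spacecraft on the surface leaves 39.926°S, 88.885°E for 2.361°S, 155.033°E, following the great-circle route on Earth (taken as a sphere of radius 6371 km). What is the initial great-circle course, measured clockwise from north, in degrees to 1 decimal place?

Δλ = 66.148° = 1.1545 rad.
y = sin Δλ · cos φ₂ = (0.9146)(0.9992) = 0.9138
x = cos φ₁ sin φ₂ − sin φ₁ cos φ₂ cos Δλ = (0.7669)(-0.0412) − (-0.6418)(0.9992)(0.4044) = 0.2277
θ = atan2(y, x) = 76.01°, so the bearing is 76.0°.

76.0°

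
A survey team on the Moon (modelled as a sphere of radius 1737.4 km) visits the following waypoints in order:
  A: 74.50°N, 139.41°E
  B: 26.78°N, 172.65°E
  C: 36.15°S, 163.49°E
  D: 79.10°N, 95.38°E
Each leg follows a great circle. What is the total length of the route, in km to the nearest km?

7147 km

Leg A→B: central angle 0.8844 rad, distance 1536.6 km.
Leg B→C: central angle 1.1086 rad, distance 1926.1 km.
Leg C→D: central angle 2.1204 rad, distance 3683.9 km.
Total: 1536.6 + 1926.1 + 3683.9 ≈ 7147 km.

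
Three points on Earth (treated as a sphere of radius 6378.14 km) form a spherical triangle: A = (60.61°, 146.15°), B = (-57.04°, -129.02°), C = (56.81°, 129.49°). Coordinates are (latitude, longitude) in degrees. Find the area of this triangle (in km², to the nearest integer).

14967511 km²

Side lengths (central angles): a = 2.4364, b = 0.1644, c = 2.3561 rad; semiperimeter s = 2.4784.
By l'Huilier's theorem, tan(E/4) = √[tan(s/2) tan((s−a)/2) tan((s−b)/2) tan((s−c)/2)], giving spherical excess E = 0.3679 rad.
Area = E·R² = 0.3679 × (6378.14)² ≈ 14967511 km².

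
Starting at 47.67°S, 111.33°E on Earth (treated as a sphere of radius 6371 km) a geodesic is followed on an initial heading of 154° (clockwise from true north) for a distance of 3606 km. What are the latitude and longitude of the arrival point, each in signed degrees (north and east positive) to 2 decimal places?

Angular distance δ = d/R = 3606/6371 = 0.56600 rad; initial bearing θ = 2.6878 rad.
sin φ₂ = sin φ₁ cos δ + cos φ₁ sin δ cos θ = (-0.7393)(0.8441) + (0.6734)(0.5363)(-0.8988) = -0.9486, so φ₂ = -71.54°.
Δλ = atan2(sin θ sin δ cos φ₁, cos δ − sin φ₁ sin φ₂) = atan2(0.1583, 0.1428) = 47.947°.
λ₂ = 111.330° + 47.947° = 159.28°.

-71.54°, 159.28°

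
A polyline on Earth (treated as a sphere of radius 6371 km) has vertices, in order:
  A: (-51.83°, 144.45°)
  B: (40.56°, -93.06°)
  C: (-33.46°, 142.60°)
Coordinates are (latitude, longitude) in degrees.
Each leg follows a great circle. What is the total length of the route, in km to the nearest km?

Leg A→B: central angle 2.4394 rad, distance 15541.2 km.
Leg B→C: central angle 2.3689 rad, distance 15092.4 km.
Total: 15541.2 + 15092.4 ≈ 30634 km.

30634 km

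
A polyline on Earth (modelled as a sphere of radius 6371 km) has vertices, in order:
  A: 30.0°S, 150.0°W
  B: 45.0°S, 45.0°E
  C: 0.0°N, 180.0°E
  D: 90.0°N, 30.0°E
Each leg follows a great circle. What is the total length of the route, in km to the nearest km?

34889 km

Leg A→B: central angle 1.8111 rad, distance 11538.2 km.
Leg B→C: central angle 2.0944 rad, distance 13343.4 km.
Leg C→D: central angle 1.5708 rad, distance 10007.5 km.
Total: 11538.2 + 13343.4 + 10007.5 ≈ 34889 km.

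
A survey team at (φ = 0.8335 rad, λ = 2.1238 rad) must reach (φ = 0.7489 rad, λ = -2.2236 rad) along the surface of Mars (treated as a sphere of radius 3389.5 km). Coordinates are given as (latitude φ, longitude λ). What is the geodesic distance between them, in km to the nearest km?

4191 km

Let φ₁ = 0.8335 rad, φ₂ = 0.7489 rad, and Δλ = 1.9358 rad.
Haversine: a = sin²(Δφ/2) + cos φ₁ cos φ₂ sin²(Δλ/2) = 0.0018 + (0.6723)(0.7324)(0.6785) = 0.33587.
Central angle c = 2·arcsin(√a) = 1.23634 rad.
Distance = R·c = 3389.5 × 1.2363 ≈ 4191 km.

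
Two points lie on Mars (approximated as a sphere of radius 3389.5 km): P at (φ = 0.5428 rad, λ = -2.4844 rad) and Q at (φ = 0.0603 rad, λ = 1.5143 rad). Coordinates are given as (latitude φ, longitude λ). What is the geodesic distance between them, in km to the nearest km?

7211 km

Let φ₁ = 0.5428 rad, φ₂ = 0.0603 rad, and Δλ = -2.2845 rad.
Haversine: a = sin²(Δφ/2) + cos φ₁ cos φ₂ sin²(Δλ/2) = 0.0571 + (0.8563)(0.9982)(0.8273) = 0.76419.
Central angle c = 2·arcsin(√a) = 2.12750 rad.
Distance = R·c = 3389.5 × 2.1275 ≈ 7211 km.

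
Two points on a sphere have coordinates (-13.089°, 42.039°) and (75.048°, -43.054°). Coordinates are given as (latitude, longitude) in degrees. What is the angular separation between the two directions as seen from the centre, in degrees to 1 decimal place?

With latitudes φ₁ = -13.089°, φ₂ = 75.048° and longitude difference Δλ = -85.093°:
Haversine: a = sin²(Δφ/2) + cos φ₁ cos φ₂ sin²(Δλ/2) = 0.4837 + (0.9740)(0.2580)(0.4572) = 0.59865.
Central angle c = 2·arcsin(√a) = 1.76940 rad.
So the angular separation is 101.4°.

101.4°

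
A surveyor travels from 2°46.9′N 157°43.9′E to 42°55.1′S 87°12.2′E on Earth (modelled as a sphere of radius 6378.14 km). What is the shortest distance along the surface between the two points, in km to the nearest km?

8664 km

With latitudes φ₁ = 2.782°, φ₂ = -42.918° and longitude difference Δλ = -70.528°:
cos c = sin φ₁ sin φ₂ + cos φ₁ cos φ₂ cos Δλ = (0.0485)(-0.6810) + (0.9988)(0.7323)(0.3333) = 0.21078,
so c = arccos(0.21078) = 1.35842 rad.
Distance = R·c = 6378.14 × 1.3584 ≈ 8664 km.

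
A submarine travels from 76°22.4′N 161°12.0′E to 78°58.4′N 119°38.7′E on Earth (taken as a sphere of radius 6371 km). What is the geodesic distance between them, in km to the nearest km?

In radians: φ₁ = 1.3330, φ₂ = 1.3783, Δλ = -41.555° = -0.7253 rad.
Haversine: a = sin²(Δφ/2) + cos φ₁ cos φ₂ sin²(Δλ/2) = 0.0005 + (0.2356)(0.1913)(0.1258) = 0.00619.
Central angle c = 2·arcsin(√a) = 0.15746 rad.
Distance = R·c = 6371 × 0.1575 ≈ 1003 km.

1003 km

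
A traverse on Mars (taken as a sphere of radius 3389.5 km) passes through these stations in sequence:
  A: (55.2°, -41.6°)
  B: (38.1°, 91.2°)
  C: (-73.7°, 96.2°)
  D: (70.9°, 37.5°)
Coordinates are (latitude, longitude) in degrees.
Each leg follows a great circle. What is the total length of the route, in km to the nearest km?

20082 km

Leg A→B: central angle 1.3679 rad, distance 4636.4 km.
Leg B→C: central angle 1.9522 rad, distance 6616.9 km.
Leg C→D: central angle 2.6046 rad, distance 8828.3 km.
Total: 4636.4 + 6616.9 + 8828.3 ≈ 20082 km.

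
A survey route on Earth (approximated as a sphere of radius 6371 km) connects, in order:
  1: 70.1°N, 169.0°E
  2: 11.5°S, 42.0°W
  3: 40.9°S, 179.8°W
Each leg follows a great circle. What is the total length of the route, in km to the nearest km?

Leg 1→2: central angle 2.0639 rad, distance 13149.2 km.
Leg 2→3: central angle 2.0022 rad, distance 12756.1 km.
Total: 13149.2 + 12756.1 ≈ 25905 km.

25905 km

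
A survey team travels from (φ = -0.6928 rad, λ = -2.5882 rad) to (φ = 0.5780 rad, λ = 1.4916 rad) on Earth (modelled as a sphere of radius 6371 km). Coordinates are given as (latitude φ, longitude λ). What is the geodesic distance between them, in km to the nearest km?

In radians: φ₁ = -0.6928, φ₂ = 0.5780, Δλ = -126.245° = -2.2034 rad.
cos c = sin φ₁ sin φ₂ + cos φ₁ cos φ₂ cos Δλ = (-0.6387)(0.5463) + (0.7695)(0.8376)(-0.5912) = -0.72998,
so c = arccos(-0.72998) = 2.38909 rad.
Distance = R·c = 6371 × 2.3891 ≈ 15221 km.

15221 km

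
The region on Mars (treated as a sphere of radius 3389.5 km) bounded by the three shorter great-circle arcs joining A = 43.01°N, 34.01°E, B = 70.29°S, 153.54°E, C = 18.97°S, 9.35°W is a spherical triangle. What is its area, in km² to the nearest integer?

Side lengths (central angles): a = 1.5696, b = 1.2859, c = 2.4398 rad; semiperimeter s = 2.6477.
By l'Huilier's theorem, tan(E/4) = √[tan(s/2) tan((s−a)/2) tan((s−b)/2) tan((s−c)/2)], giving spherical excess E = 1.6839 rad.
Area = E·R² = 1.6839 × (3389.5)² ≈ 19345390 km².

19345390 km²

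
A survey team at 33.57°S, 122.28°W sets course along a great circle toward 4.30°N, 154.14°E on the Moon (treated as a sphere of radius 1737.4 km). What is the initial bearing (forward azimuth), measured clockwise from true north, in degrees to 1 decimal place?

Δλ = -83.580° = -1.4587 rad.
y = sin Δλ · cos φ₂ = (-0.9937)(0.9972) = -0.9909
x = cos φ₁ sin φ₂ − sin φ₁ cos φ₂ cos Δλ = (0.8332)(0.0750) − (-0.5530)(0.9972)(0.1118) = 0.1241
θ = atan2(y, x) = -82.86°; adding 360° gives 277.1°.

277.1°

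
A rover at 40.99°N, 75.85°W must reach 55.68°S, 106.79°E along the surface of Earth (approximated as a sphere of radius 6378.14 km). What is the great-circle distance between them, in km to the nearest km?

18391 km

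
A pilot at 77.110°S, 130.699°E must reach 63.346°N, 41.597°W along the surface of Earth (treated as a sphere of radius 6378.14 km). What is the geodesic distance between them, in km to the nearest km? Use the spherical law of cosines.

Let φ₁ = -1.3458 rad, φ₂ = 1.1056 rad, and Δλ = -3.0071 rad.
cos c = sin φ₁ sin φ₂ + cos φ₁ cos φ₂ cos Δλ = (-0.9748)(0.8937) + (0.2231)(0.4486)(-0.9910) = -0.97038,
so c = arccos(-0.97038) = 2.89760 rad.
Distance = R·c = 6378.14 × 2.8976 ≈ 18481 km.

18481 km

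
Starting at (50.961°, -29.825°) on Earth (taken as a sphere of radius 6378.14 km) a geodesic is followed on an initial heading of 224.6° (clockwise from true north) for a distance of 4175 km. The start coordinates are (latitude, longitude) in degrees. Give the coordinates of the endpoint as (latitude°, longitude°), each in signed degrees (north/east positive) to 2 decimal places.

Angular distance δ = d/R = 4175/6378.14 = 0.65458 rad; initial bearing θ = 3.9200 rad.
sin φ₂ = sin φ₁ cos δ + cos φ₁ sin δ cos θ = (0.7767)(0.7933) + (0.6298)(0.6088)(-0.7120) = 0.3431, so φ₂ = 20.07°.
Δλ = atan2(sin θ sin δ cos φ₁, cos δ − sin φ₁ sin φ₂) = atan2(-0.2693, 0.5268) = -27.073°.
λ₂ = -29.825° − 27.073° = -56.90°.

20.07°, -56.90°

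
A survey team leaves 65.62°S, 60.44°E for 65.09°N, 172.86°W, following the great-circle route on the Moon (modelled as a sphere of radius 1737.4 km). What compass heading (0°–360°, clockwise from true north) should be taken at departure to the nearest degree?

67°

Δλ = 126.700° = 2.2113 rad.
y = sin Δλ · cos φ₂ = (0.8018)(0.4212) = 0.3377
x = cos φ₁ sin φ₂ − sin φ₁ cos φ₂ cos Δλ = (0.4128)(0.9070) − (-0.9108)(0.4212)(-0.5976) = 0.1451
θ = atan2(y, x) = 66.75°, so the bearing is 67°.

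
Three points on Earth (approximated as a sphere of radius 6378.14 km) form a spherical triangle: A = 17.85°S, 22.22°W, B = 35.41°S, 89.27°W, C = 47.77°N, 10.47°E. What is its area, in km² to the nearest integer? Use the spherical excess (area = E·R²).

Side lengths (central angles): a = 2.1196, b = 1.2541, c = 1.0700 rad; semiperimeter s = 2.2219.
By l'Huilier's theorem, tan(E/4) = √[tan(s/2) tan((s−a)/2) tan((s−b)/2) tan((s−c)/2)], giving spherical excess E = 0.7424 rad.
Area = E·R² = 0.7424 × (6378.14)² ≈ 30199584 km².

30199584 km²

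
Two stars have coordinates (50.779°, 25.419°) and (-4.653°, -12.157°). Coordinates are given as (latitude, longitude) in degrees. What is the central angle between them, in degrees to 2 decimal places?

In radians: φ₁ = 0.8863, φ₂ = -0.0812, Δλ = -37.576° = -0.6558 rad.
Haversine: a = sin²(Δφ/2) + cos φ₁ cos φ₂ sin²(Δλ/2) = 0.2163 + (0.6323)(0.9967)(0.1037) = 0.28168.
Central angle c = 2·arcsin(√a) = 1.11894 rad.
So the angular separation is 64.11°.

64.11°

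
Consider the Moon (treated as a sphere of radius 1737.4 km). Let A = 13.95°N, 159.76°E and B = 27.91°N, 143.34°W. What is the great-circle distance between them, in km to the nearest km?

1652 km

With latitudes φ₁ = 13.950°, φ₂ = 27.910° and longitude difference Δλ = 56.900°:
cos c = sin φ₁ sin φ₂ + cos φ₁ cos φ₂ cos Δλ = (0.2411)(0.4681) + (0.9705)(0.8837)(0.5461) = 0.58119,
so c = arccos(0.58119) = 0.95060 rad.
Distance = R·c = 1737.4 × 0.9506 ≈ 1652 km.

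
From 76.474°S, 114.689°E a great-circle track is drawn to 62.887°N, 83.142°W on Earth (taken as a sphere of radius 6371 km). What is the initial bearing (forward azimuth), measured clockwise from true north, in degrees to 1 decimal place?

146.8°

With φ₁ = -1.3347, φ₂ = 1.0976, Δλ = 2.8304 rad, the forward-azimuth formula gives
θ = atan2( sin Δλ cos φ₂ , cos φ₁ sin φ₂ − sin φ₁ cos φ₂ cos Δλ ) = atan2(0.1396, -0.2136) = 146.85°.
So the initial bearing is 146.8°.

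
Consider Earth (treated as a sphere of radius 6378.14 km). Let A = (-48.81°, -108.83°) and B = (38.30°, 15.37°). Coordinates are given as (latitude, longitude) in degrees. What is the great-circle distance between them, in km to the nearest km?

15495 km

Let φ₁ = -0.8519 rad, φ₂ = 0.6685 rad, and Δλ = 2.1677 rad.
Haversine: a = sin²(Δφ/2) + cos φ₁ cos φ₂ sin²(Δλ/2) = 0.4748 + (0.6586)(0.7848)(0.7810) = 0.87845.
Central angle c = 2·arcsin(√a) = 2.42935 rad.
Distance = R·c = 6378.14 × 2.4294 ≈ 15495 km.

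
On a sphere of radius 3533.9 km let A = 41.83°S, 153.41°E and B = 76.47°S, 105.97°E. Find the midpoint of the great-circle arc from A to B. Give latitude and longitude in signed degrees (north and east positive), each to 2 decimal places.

-60.71°, 142.61°

Central angle δ = 0.6977 rad. Interpolating on the sphere with fraction f = 0.5:
P = [sin((1−f)δ)·A + sin(fδ)·B] / sin δ = 0.5320·A + 0.5320·B in Cartesian coordinates,
giving P = (-0.3888, 0.2971, -0.8721), i.e. latitude -60.71°, longitude 142.61°.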